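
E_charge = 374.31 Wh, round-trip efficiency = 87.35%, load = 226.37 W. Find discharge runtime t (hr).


Step 1: E_discharge = eta/100 * E_charge = 87.35/100 * 374.31 = 326.96 Wh
Step 2: t = E_discharge / P = 326.96 / 226.37 = 1.444 hr

1.444 hr


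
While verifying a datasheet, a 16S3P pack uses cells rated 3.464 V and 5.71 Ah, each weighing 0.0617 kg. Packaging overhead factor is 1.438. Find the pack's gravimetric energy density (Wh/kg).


Step 1: V_pack = 16 * 3.464 = 55.424 V
Step 2: C_pack = 3 * 5.71 = 17.13 Ah
Step 3: E_pack = V_pack * C_pack = 55.424 * 17.13 = 949.41 Wh
Step 4: m_pack = 16 * 3 * 0.0617 * 1.438 = 4.2588 kg
Step 5: ED = E_pack / m_pack = 949.41 / 4.2588 = 222.9 Wh/kg

222.9 Wh/kg


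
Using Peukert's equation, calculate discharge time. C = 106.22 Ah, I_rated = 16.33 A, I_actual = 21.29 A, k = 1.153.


t_rated = C / I_rated = 106.22 / 16.33 = 6.5046 hr
(I_rated/I)^k = (0.76703)^1.153 = 0.73653
t = t_rated * (I_rated/I)^k = 6.5046 * 0.73653 = 4.791 hr

4.791 hr


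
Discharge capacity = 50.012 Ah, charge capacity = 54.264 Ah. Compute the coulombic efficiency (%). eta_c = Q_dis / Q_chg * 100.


eta_c = Q_dis / Q_chg * 100 = 50.012 / 54.264 * 100 = 92.16%

92.16%


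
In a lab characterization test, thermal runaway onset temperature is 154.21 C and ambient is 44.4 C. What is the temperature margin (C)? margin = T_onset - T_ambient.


margin = T_onset - T_ambient = 154.21 - 44.4 = 109.81 C

109.81 C


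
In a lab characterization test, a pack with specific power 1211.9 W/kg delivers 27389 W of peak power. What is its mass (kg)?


m = P / SP = 27389 / 1211.9 = 22.60 kg

22.60 kg


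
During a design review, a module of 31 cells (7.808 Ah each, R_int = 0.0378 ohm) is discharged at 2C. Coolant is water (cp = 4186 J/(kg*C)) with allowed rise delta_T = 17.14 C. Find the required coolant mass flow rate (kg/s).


Step 1: I = 2 * 7.808 = 15.616 A
Step 2: Q_cell = I^2 * R = 15.616^2 * 0.0378 = 9.2179 W
Step 3: Q_total = 31 * 9.2179 = 285.75 W
Step 4: m_dot = Q_total / (cp * dT) = 285.75 / (4186 * 17.14) = 0.003983 kg/s

0.003983 kg/s


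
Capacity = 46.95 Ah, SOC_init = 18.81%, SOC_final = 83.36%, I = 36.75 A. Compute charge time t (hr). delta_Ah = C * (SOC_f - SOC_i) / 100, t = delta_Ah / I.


delta_Ah = 46.95 * (83.36 - 18.81) / 100 = 30.306 Ah
t = delta_Ah / I = 30.306 / 36.75 = 0.8247 hr

0.8247 hr


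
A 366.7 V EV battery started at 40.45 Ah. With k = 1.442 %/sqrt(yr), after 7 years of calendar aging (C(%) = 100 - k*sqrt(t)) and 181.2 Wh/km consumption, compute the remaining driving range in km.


Step 1: capacity retention = 100 - 1.442 * sqrt(7) = 100 - 1.442 * 2.6458 = 96.185%
Step 2: C_now = 40.45 * 96.185/100 = 38.907 Ah
Step 3: E_pack = V * C_now = 366.7 * 38.907 = 14267 Wh
Step 4: range = E_pack / consumption = 14267 / 181.2 = 78.74 km

78.74 km


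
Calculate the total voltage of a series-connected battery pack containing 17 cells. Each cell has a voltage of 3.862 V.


With 17 cells in series at 3.862 V each, V_pack = 65.654 V

65.654 V


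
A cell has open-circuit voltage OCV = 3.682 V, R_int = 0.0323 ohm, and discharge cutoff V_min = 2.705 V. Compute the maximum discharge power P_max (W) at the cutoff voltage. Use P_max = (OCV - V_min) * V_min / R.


dV = OCV - V_min = 0.977 V (so I_max = dV / R)
P_max = dV * V_min / R = 0.977 * 2.705 / 0.0323 = 81.82 W

81.82 W


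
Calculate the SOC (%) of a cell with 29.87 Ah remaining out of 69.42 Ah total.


SOC = (remaining / total) * 100 = (29.87 / 69.42) * 100 = 43.03%

43.03%


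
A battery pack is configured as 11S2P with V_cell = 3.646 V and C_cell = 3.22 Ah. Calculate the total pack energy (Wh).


E = Ns * Vcell * Np * Ccell = 11 * 3.646 * 2 * 3.22 = 258.3 Wh

258.3 Wh


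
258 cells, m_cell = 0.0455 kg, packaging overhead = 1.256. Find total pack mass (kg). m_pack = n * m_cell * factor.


m_pack = n * m_cell * overhead = 258 * 0.0455 * 1.256 = 14.74 kg

14.74 kg


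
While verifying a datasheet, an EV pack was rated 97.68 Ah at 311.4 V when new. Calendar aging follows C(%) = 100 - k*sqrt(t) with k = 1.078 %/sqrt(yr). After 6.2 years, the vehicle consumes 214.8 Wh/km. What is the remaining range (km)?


Step 1: capacity retention = 100 - 1.078 * sqrt(6.2) = 100 - 1.078 * 2.49 = 97.316%
Step 2: C_now = 97.68 * 97.316/100 = 95.058 Ah
Step 3: E_pack = V * C_now = 311.4 * 95.058 = 29601 Wh
Step 4: range = E_pack / consumption = 29601 / 214.8 = 137.8 km

137.8 km


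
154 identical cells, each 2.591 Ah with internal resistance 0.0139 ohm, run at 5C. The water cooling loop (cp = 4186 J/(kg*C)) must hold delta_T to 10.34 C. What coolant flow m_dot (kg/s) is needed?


Step 1: I = 5 * 2.591 = 12.955 A
Step 2: Q_cell = I^2 * R = 12.955^2 * 0.0139 = 2.3329 W
Step 3: Q_total = 154 * 2.3329 = 359.27 W
Step 4: m_dot = Q_total / (cp * dT) = 359.27 / (4186 * 10.34) = 0.008300 kg/s

0.008300 kg/s


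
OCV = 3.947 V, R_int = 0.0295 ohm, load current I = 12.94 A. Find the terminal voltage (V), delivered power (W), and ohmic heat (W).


Step 1: V_terminal = OCV - I*R = 3.947 - 12.94 * 0.0295 = 3.5653 V
Step 2: P_out = V_terminal * I = 3.5653 * 12.94 = 46.13 W
Step 3: Q = I^2 * R = 12.94^2 * 0.0295 = 4.940 W

V=3.5653 V, P=46.13 W, Q=4.940 W


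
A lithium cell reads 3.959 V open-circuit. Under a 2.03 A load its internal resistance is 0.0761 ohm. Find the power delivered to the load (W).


Step 1: V_terminal = OCV - I*R = 3.959 - 2.03 * 0.0761 = 3.8045 V
Step 2: P_out = V_terminal * I = 3.8045 * 2.03 = 7.723 W

7.723 W


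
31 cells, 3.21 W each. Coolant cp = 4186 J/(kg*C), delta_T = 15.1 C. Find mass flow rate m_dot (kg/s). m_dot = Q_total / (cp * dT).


Q_total = 31 * 3.21 = 99.51 W
m_dot = Q_total / (cp * dT) = 99.51 / (4186 * 15.1) = 0.001574 kg/s

0.001574 kg/s


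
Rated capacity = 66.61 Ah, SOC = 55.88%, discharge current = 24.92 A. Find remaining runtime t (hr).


Step 1: remaining = SOC/100 * C_total = 55.88/100 * 66.61 = 37.222 Ah
Step 2: t = remaining / I = 37.222 / 24.92 = 1.494 hr

1.494 hr


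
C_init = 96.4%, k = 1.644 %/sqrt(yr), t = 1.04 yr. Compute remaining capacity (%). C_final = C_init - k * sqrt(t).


Step 1: sqrt(1.04 yr) = 1.0198
Step 2: drop = 1.644 * 1.0198 = 1.6766
Step 3: C_final = 96.4 - 1.6766 = 94.72%

94.72%


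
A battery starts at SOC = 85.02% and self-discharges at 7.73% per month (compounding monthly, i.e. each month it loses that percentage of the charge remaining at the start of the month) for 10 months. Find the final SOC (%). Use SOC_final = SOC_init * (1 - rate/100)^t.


decay = (1 - 7.73/100)^10 = 0.44731
SOC_final = 85.02 * 0.44731 = 38.03%

38.03%


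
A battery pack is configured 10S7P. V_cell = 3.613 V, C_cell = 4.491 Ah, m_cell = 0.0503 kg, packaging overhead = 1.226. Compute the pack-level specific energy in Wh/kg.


Step 1: V_pack = 10 * 3.613 = 36.13 V
Step 2: C_pack = 7 * 4.491 = 31.437 Ah
Step 3: E_pack = V_pack * C_pack = 36.13 * 31.437 = 1135.8 Wh
Step 4: m_pack = 10 * 7 * 0.0503 * 1.226 = 4.3167 kg
Step 5: ED = E_pack / m_pack = 1135.8 / 4.3167 = 263.1 Wh/kg

263.1 Wh/kg


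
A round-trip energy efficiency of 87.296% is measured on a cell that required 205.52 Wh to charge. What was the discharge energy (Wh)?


E_dis = eta/100 * E_chg = 87.296/100 * 205.52 = 179.4 Wh

179.4 Wh


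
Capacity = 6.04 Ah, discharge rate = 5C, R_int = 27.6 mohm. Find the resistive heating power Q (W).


Convert: R = 27.6 mohm = 0.0276 ohm
Step 1: I = C_rate * capacity = 5 * 6.04 = 30.2 A
Step 2: Q = I^2 * R = 30.2^2 * 0.0276 = 912.04 * 0.0276 = 25.17 W

25.17 W


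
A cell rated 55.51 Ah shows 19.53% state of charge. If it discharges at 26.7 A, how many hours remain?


Step 1: remaining = SOC/100 * C_total = 19.53/100 * 55.51 = 10.841 Ah
Step 2: t = remaining / I = 10.841 / 26.7 = 0.4060 hr

0.4060 hr


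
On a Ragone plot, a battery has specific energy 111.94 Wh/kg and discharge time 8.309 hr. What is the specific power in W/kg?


Specific power = 111.94 Wh/kg / 8.309 hr = 13.47 W/kg

13.47 W/kg


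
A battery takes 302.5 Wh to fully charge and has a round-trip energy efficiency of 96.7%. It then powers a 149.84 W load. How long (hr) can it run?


Step 1: E_discharge = eta/100 * E_charge = 96.7/100 * 302.5 = 292.52 Wh
Step 2: t = E_discharge / P = 292.52 / 149.84 = 1.952 hr

1.952 hr


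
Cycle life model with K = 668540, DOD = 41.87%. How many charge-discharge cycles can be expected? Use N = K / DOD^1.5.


DOD^1.5 = 270.93
N = K / DOD^1.5 = 668540 / 270.93 = 2468

2468 cycles


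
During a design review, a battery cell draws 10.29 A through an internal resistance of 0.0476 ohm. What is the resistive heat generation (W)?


Q = I^2 * R = 10.29^2 * 0.0476 = 5.040 W

5.040 W


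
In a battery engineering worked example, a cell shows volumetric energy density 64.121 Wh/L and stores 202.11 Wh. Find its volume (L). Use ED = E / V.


V = E / ED = 202.11 / 64.121 = 3.152 L

3.152 L


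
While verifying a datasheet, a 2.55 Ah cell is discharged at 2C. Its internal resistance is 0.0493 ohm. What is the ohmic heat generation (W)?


Step 1: I = C_rate * capacity = 2 * 2.55 = 5.1 A
Step 2: Q = I^2 * R = 5.1^2 * 0.0493 = 26.01 * 0.0493 = 1.282 W

1.282 W


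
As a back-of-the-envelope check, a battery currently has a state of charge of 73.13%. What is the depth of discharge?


DOD = 100 - SOC = 100 - 73.13 = 26.87%

26.87%


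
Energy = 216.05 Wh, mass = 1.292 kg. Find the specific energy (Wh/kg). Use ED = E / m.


Specific energy = 216.05 Wh / 1.292 kg = 167.2 Wh/kg

167.2 Wh/kg


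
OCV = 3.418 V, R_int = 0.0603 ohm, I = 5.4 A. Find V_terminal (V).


V = OCV - I*R = 3.418 - 5.4 * 0.0603 = 3.092 V

3.092 V


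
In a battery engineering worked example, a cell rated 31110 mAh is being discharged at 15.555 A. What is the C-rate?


Convert: capacity = 31110 mAh = 31.11 Ah
C_rate = I / capacity = 15.555 / 31.11 = 0.5C

0.5C


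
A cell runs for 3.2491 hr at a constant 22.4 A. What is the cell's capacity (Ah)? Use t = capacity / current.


C = I * t = 22.4 * 3.2491 = 72.78 Ah

72.78 Ah


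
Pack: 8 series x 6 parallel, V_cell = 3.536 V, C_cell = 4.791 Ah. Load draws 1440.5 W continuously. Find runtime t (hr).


Step 1: E_pack = Ns * V_cell * Np * C_cell = 8 * 3.536 * 6 * 4.791 = 813.17 Wh
Step 2: t = E_pack / P = 813.17 / 1440.5 = 0.5645 hr

0.5645 hr


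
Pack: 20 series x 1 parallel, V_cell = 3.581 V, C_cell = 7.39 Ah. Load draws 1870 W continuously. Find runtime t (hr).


Step 1: E_pack = Ns * V_cell * Np * C_cell = 20 * 3.581 * 1 * 7.39 = 529.27 Wh
Step 2: t = E_pack / P = 529.27 / 1870 = 0.2830 hr

0.2830 hr


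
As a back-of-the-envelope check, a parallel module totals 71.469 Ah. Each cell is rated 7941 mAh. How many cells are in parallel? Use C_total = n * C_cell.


Convert: C_cell = 7941 mAh = 7.941 Ah
n = C_total / C_cell = 71.469 / 7.941 = 9

9


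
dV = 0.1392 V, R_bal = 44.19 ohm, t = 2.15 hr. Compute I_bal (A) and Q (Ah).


First, Ohm's law: I_bal = 0.1392 V / 44.19 ohm = 0.00315 A
Then Q = I * t = 0.00315 A * 2.15 hr = 0.006773 Ah

I=0.00315 A, Q=0.006773 Ah


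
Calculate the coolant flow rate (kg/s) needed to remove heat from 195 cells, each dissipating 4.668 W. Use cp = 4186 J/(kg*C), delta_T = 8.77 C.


Step 1: Total heat Q = 195 * 4.668 W = 910.26 W
Step 2: denom = cp * dT = 4186 * 8.77 = 36711
Step 3: m_dot = 910.26 / 36711 = 0.02480 kg/s

0.02480 kg/s


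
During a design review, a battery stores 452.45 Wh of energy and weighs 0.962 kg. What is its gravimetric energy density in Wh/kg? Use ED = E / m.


ED = E / m = 452.45 / 0.962 = 470.3 Wh/kg

470.3 Wh/kg


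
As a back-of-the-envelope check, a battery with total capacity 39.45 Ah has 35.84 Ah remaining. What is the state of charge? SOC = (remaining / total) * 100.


SOC% = 35.84 / 39.45 * 100 = 90.85%

90.85%


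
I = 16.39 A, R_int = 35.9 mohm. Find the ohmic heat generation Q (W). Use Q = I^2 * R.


Convert: R = 35.9 mohm = 0.0359 ohm
I^2 = 268.63
Q = 268.63 * 0.0359 = 9.644 W

9.644 W


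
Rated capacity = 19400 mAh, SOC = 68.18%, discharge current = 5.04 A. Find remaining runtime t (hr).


Convert: C_total = 19400 mAh = 19.4 Ah
Step 1: remaining = SOC/100 * C_total = 68.18/100 * 19.4 = 13.227 Ah
Step 2: t = remaining / I = 13.227 / 5.04 = 2.624 hr

2.624 hr


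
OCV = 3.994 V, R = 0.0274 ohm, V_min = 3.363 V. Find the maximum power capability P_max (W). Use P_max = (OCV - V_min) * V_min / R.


P_max = (OCV - V_min) * V_min / R = (3.994 - 3.363) * 3.363 / 0.0274 = 0.631 * 3.363 / 0.0274 = 77.45 W

77.45 W


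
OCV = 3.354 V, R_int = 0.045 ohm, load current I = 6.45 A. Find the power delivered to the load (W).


Step 1: V_terminal = OCV - I*R = 3.354 - 6.45 * 0.045 = 3.0638 V
Step 2: P_out = V_terminal * I = 3.0638 * 6.45 = 19.76 W

19.76 W


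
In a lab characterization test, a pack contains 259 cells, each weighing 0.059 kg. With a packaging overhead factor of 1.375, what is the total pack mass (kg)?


m_pack = n * m_cell * overhead = 259 * 0.059 * 1.375 = 21.01 kg

21.01 kg


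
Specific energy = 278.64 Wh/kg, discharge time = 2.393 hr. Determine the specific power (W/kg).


P_specific = E / t = 278.64 / 2.393 = 116.4 W/kg

116.4 W/kg


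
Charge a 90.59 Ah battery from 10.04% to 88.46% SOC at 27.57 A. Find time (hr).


Step 1: dSOC = 88.46% - 10.04% = 78.42%
Step 2: delta_Ah = 90.59 * 78.42 / 100 = 71.041 Ah
Step 3: t = 71.041 / 27.57 = 2.577 hr

2.577 hr


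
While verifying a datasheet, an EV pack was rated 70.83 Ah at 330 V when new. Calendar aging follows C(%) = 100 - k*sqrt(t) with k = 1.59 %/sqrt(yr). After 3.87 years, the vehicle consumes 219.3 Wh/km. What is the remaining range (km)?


Step 1: capacity retention = 100 - 1.59 * sqrt(3.87) = 100 - 1.59 * 1.9672 = 96.872%
Step 2: C_now = 70.83 * 96.872/100 = 68.614 Ah
Step 3: E_pack = V * C_now = 330 * 68.614 = 22643 Wh
Step 4: range = E_pack / consumption = 22643 / 219.3 = 103.3 km

103.3 km


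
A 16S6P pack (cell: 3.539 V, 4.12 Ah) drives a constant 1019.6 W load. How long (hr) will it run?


Step 1: E_pack = Ns * V_cell * Np * C_cell = 16 * 3.539 * 6 * 4.12 = 1399.7 Wh
Step 2: t = E_pack / P = 1399.7 / 1019.6 = 1.373 hr

1.373 hr


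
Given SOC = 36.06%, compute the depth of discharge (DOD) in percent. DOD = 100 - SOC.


DOD = 100 - SOC = 100 - 36.06 = 63.94%

63.94%


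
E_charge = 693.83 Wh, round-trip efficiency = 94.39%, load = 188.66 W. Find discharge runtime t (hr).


Step 1: E_discharge = eta/100 * E_charge = 94.39/100 * 693.83 = 654.91 Wh
Step 2: t = E_discharge / P = 654.91 / 188.66 = 3.471 hr

3.471 hr


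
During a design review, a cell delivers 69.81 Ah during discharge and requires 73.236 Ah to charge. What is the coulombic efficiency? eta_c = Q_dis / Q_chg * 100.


eta_c = Q_dis / Q_chg * 100 = 69.81 / 73.236 * 100 = 95.32%

95.32%


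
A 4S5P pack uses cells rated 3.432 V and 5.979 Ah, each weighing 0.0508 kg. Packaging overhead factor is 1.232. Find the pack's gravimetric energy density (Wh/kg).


Step 1: V_pack = 4 * 3.432 = 13.728 V
Step 2: C_pack = 5 * 5.979 = 29.895 Ah
Step 3: E_pack = V_pack * C_pack = 13.728 * 29.895 = 410.4 Wh
Step 4: m_pack = 4 * 5 * 0.0508 * 1.232 = 1.2517 kg
Step 5: ED = E_pack / m_pack = 410.4 / 1.2517 = 327.9 Wh/kg

327.9 Wh/kg


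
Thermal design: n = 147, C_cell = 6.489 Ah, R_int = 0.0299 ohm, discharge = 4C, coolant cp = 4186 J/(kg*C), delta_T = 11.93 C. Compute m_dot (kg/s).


Step 1: I = 4 * 6.489 = 25.956 A
Step 2: Q_cell = I^2 * R = 25.956^2 * 0.0299 = 20.144 W
Step 3: Q_total = 147 * 20.144 = 2961.2 W
Step 4: m_dot = Q_total / (cp * dT) = 2961.2 / (4186 * 11.93) = 0.05930 kg/s

0.05930 kg/s


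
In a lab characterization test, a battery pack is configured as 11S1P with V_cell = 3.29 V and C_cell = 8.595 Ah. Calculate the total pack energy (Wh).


E = Ns * Vcell * Np * Ccell = 11 * 3.29 * 1 * 8.595 = 311.1 Wh

311.1 Wh


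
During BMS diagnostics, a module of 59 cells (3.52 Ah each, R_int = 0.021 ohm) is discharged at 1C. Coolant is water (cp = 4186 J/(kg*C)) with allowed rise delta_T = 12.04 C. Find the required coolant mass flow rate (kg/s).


Step 1: I = 1 * 3.52 = 3.52 A
Step 2: Q_cell = I^2 * R = 3.52^2 * 0.021 = 0.2602 W
Step 3: Q_total = 59 * 0.2602 = 15.352 W
Step 4: m_dot = Q_total / (cp * dT) = 15.352 / (4186 * 12.04) = 3.046e-04 kg/s

3.046e-04 kg/s


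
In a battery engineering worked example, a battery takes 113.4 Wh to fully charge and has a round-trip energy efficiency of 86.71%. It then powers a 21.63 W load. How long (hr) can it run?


Step 1: E_discharge = eta/100 * E_charge = 86.71/100 * 113.4 = 98.329 Wh
Step 2: t = E_discharge / P = 98.329 / 21.63 = 4.546 hr

4.546 hr


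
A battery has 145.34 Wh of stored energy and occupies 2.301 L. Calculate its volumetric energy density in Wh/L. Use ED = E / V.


ED = E / V = 145.34 / 2.301 = 63.16 Wh/L

63.16 Wh/L


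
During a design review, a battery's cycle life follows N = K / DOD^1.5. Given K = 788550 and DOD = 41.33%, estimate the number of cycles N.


DOD^1.5 = 265.7
N = K / DOD^1.5 = 788550 / 265.7 = 2968

2968 cycles


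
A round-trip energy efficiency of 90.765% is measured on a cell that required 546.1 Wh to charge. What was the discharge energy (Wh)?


E_dis = eta/100 * E_chg = 90.765/100 * 546.1 = 495.7 Wh

495.7 Wh


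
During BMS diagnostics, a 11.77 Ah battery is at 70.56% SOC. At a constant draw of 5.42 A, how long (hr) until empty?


Step 1: remaining = SOC/100 * C_total = 70.56/100 * 11.77 = 8.3049 Ah
Step 2: t = remaining / I = 8.3049 / 5.42 = 1.532 hr

1.532 hr


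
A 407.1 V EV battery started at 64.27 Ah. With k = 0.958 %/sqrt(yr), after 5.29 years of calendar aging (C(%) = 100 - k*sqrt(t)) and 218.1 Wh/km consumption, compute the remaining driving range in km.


Step 1: capacity retention = 100 - 0.958 * sqrt(5.29) = 100 - 0.958 * 2.3 = 97.797%
Step 2: C_now = 64.27 * 97.797/100 = 62.854 Ah
Step 3: E_pack = V * C_now = 407.1 * 62.854 = 25588 Wh
Step 4: range = E_pack / consumption = 25588 / 218.1 = 117.3 km

117.3 km


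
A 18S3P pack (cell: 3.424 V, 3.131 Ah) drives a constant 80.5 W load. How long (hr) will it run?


Step 1: E_pack = Ns * V_cell * Np * C_cell = 18 * 3.424 * 3 * 3.131 = 578.91 Wh
Step 2: t = E_pack / P = 578.91 / 80.5 = 7.191 hr

7.191 hr


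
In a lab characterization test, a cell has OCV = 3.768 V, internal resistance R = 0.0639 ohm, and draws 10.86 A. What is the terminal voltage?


V = OCV - I*R = 3.768 - 10.86 * 0.0639 = 3.074 V

3.074 V


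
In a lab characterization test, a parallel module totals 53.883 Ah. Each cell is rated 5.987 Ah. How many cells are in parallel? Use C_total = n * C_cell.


n = C_total / C_cell = 53.883 / 5.987 = 9

9


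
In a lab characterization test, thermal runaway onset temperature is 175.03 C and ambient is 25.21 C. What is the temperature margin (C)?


margin = T_onset - T_ambient = 175.03 - 25.21 = 149.82 C

149.82 C


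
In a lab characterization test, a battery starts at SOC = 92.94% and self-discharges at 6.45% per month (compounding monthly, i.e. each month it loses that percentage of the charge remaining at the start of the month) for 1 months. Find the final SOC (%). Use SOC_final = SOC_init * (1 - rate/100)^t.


Monthly retention factor = 1 - 6.45/100 = 0.9355
Over 1 months: factor^1 = 0.9355
SOC_final = 92.94 * 0.9355 = 86.95%

86.95%


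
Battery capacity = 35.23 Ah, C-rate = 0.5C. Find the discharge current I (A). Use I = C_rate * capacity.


I = C_rate * capacity = 0.5 * 35.23 = 17.615 A

17.615 A


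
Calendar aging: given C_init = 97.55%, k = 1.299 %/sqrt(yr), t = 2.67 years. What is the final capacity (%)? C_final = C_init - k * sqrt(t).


sqrt(t) = sqrt(2.67) = 1.634
C_final = 97.55 - 1.299 * 1.634 = 95.43%

95.43%


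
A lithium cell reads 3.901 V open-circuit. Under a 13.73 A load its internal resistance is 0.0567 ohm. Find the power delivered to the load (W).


Step 1: V_terminal = OCV - I*R = 3.901 - 13.73 * 0.0567 = 3.1225 V
Step 2: P_out = V_terminal * I = 3.1225 * 13.73 = 42.87 W

42.87 W


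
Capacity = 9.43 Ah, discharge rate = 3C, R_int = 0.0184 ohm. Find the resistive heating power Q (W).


Step 1: I = C_rate * capacity = 3 * 9.43 = 28.29 A
Step 2: Q = I^2 * R = 28.29^2 * 0.0184 = 800.32 * 0.0184 = 14.73 W

14.73 W


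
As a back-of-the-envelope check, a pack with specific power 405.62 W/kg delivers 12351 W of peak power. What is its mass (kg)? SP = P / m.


m = P / SP = 12351 / 405.62 = 30.45 kg

30.45 kg


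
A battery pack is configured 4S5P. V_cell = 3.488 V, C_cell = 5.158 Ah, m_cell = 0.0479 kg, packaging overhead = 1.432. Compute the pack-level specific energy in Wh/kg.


Step 1: V_pack = 4 * 3.488 = 13.952 V
Step 2: C_pack = 5 * 5.158 = 25.79 Ah
Step 3: E_pack = V_pack * C_pack = 13.952 * 25.79 = 359.82 Wh
Step 4: m_pack = 4 * 5 * 0.0479 * 1.432 = 1.3719 kg
Step 5: ED = E_pack / m_pack = 359.82 / 1.3719 = 262.3 Wh/kg

262.3 Wh/kg


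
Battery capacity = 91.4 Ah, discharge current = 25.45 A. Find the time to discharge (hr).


Runtime = 91.4 Ah / 25.45 A = 3.591 hr

3.591 hr


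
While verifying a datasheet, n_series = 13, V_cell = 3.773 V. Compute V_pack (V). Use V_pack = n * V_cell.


V_pack = n * V_cell = 13 * 3.773 = 49.049 V

49.049 V


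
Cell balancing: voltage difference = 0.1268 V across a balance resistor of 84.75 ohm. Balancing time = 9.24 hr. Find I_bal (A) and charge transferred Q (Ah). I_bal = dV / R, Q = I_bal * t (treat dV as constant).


First, Ohm's law: I_bal = 0.1268 V / 84.75 ohm = 0.0014962 A
Then Q = I * t = 0.0014962 A * 9.24 hr = 0.01382 Ah

I=0.0014962 A, Q=0.01382 Ah


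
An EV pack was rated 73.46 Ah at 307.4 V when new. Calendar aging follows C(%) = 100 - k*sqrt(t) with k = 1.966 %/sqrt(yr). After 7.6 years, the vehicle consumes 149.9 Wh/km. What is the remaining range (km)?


Step 1: capacity retention = 100 - 1.966 * sqrt(7.6) = 100 - 1.966 * 2.7568 = 94.58%
Step 2: C_now = 73.46 * 94.58/100 = 69.478 Ah
Step 3: E_pack = V * C_now = 307.4 * 69.478 = 21358 Wh
Step 4: range = E_pack / consumption = 21358 / 149.9 = 142.5 km

142.5 km


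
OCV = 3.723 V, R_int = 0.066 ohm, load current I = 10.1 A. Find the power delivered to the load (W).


Step 1: V_terminal = OCV - I*R = 3.723 - 10.1 * 0.066 = 3.0564 V
Step 2: P_out = V_terminal * I = 3.0564 * 10.1 = 30.87 W

30.87 W


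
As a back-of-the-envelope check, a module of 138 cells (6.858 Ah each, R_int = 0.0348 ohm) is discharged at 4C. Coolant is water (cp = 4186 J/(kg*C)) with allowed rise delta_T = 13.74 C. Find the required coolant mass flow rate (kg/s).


Step 1: I = 4 * 6.858 = 27.432 A
Step 2: Q_cell = I^2 * R = 27.432^2 * 0.0348 = 26.188 W
Step 3: Q_total = 138 * 26.188 = 3613.9 W
Step 4: m_dot = Q_total / (cp * dT) = 3613.9 / (4186 * 13.74) = 0.06283 kg/s

0.06283 kg/s


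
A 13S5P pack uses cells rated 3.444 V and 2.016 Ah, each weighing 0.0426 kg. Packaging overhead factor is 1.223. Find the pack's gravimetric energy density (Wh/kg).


Step 1: V_pack = 13 * 3.444 = 44.772 V
Step 2: C_pack = 5 * 2.016 = 10.08 Ah
Step 3: E_pack = V_pack * C_pack = 44.772 * 10.08 = 451.3 Wh
Step 4: m_pack = 13 * 5 * 0.0426 * 1.223 = 3.3865 kg
Step 5: ED = E_pack / m_pack = 451.3 / 3.3865 = 133.3 Wh/kg

133.3 Wh/kg


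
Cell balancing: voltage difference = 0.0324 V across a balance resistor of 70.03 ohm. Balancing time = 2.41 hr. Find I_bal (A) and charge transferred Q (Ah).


I_bal = dV / R = 0.0324 / 70.03 = 4.6266e-04 A
Q = I_bal * t = 4.6266e-04 * 2.41 = 0.001115 Ah

I=4.6266e-04 A, Q=0.001115 Ah


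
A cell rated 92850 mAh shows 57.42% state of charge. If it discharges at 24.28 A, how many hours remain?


Convert: C_total = 92850 mAh = 92.85 Ah
Step 1: remaining = SOC/100 * C_total = 57.42/100 * 92.85 = 53.314 Ah
Step 2: t = remaining / I = 53.314 / 24.28 = 2.196 hr

2.196 hr


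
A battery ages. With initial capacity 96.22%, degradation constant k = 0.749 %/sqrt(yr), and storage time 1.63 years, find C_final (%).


Step 1: sqrt(1.63 yr) = 1.2767
Step 2: drop = 0.749 * 1.2767 = 0.95625
Step 3: C_final = 96.22 - 0.95625 = 95.26%

95.26%


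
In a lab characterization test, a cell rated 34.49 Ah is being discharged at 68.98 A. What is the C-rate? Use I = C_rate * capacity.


Rearranging: C_rate = 68.98 / 34.49 = 2C

2C


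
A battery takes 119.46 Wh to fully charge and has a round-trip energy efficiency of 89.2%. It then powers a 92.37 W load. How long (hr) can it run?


Step 1: E_discharge = eta/100 * E_charge = 89.2/100 * 119.46 = 106.56 Wh
Step 2: t = E_discharge / P = 106.56 / 92.37 = 1.154 hr

1.154 hr


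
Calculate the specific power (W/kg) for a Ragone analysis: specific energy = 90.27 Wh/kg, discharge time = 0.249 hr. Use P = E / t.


P_specific = E / t = 90.27 / 0.249 = 362.5 W/kg

362.5 W/kg


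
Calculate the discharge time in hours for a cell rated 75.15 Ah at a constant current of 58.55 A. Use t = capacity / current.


t = capacity / current = 75.15 / 58.55 = 1.284 hr

1.284 hr


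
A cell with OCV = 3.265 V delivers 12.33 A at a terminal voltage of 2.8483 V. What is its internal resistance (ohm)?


R = (OCV - V) / I = (3.265 - 2.8483) / 12.33 = 0.03380 ohm

0.03380 ohm


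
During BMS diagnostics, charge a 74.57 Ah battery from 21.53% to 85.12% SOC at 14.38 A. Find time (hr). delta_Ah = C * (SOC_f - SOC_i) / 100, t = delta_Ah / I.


Step 1: dSOC = 85.12% - 21.53% = 63.59%
Step 2: delta_Ah = 74.57 * 63.59 / 100 = 47.419 Ah
Step 3: t = 47.419 / 14.38 = 3.298 hr

3.298 hr


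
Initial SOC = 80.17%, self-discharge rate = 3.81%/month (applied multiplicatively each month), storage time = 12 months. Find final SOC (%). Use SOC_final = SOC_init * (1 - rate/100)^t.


Monthly retention factor = 1 - 3.81/100 = 0.9619
Over 12 months: factor^12 = 0.62742
SOC_final = 80.17 * 0.62742 = 50.30%

50.30%


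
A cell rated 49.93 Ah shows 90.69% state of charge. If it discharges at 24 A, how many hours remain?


Step 1: remaining = SOC/100 * C_total = 90.69/100 * 49.93 = 45.282 Ah
Step 2: t = remaining / I = 45.282 / 24 = 1.887 hr

1.887 hr


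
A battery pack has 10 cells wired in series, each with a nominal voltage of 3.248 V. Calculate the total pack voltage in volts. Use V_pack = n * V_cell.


With 10 cells in series at 3.248 V each, V_pack = 32.48 V

32.48 V


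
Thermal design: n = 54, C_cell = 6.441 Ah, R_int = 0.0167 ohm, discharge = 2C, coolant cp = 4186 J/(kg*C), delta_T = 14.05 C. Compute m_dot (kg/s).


Step 1: I = 2 * 6.441 = 12.882 A
Step 2: Q_cell = I^2 * R = 12.882^2 * 0.0167 = 2.7713 W
Step 3: Q_total = 54 * 2.7713 = 149.65 W
Step 4: m_dot = Q_total / (cp * dT) = 149.65 / (4186 * 14.05) = 0.002544 kg/s

0.002544 kg/s


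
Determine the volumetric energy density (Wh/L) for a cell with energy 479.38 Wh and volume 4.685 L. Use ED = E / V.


Volumetric ED = 479.38 Wh / 4.685 L = 102.3 Wh/L

102.3 Wh/L


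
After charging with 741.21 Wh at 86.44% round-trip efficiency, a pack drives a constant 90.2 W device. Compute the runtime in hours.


Step 1: E_discharge = eta/100 * E_charge = 86.44/100 * 741.21 = 640.7 Wh
Step 2: t = E_discharge / P = 640.7 / 90.2 = 7.103 hr

7.103 hr


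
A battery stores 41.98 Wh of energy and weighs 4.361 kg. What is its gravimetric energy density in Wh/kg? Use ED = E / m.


Specific energy = 41.98 Wh / 4.361 kg = 9.626 Wh/kg

9.626 Wh/kg


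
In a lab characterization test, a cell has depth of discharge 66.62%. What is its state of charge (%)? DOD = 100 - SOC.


SOC = 100 - DOD = 100 - 66.62 = 33.38%

33.38%


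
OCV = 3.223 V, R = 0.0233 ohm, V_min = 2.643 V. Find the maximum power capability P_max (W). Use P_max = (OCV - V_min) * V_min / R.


dV = OCV - V_min = 0.58 V (so I_max = dV / R)
P_max = dV * V_min / R = 0.58 * 2.643 / 0.0233 = 65.79 W

65.79 W


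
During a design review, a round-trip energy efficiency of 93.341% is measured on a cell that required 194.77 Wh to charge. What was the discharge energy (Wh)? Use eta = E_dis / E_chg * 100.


E_dis = eta/100 * E_chg = 93.341/100 * 194.77 = 181.8 Wh

181.8 Wh


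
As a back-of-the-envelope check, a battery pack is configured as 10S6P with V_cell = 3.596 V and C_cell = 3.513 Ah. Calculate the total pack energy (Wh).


E = Ns * Vcell * Np * Ccell = 10 * 3.596 * 6 * 3.513 = 758.0 Wh

758.0 Wh


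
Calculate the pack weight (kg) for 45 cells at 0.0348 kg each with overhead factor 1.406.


m_pack = n * m_cell * overhead = 45 * 0.0348 * 1.406 = 2.202 kg

2.202 kg


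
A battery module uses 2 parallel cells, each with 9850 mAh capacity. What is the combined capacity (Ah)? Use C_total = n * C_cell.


Convert: C_cell = 9850 mAh = 9.85 Ah
C_total = 2 * 9.85 = 19.7 Ah

19.7 Ah


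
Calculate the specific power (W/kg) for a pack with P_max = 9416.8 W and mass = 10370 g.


Convert: m = 10370 g = 10.37 kg
SP = P / m = 9416.8 / 10.37 = 908.1 W/kg

908.1 W/kg


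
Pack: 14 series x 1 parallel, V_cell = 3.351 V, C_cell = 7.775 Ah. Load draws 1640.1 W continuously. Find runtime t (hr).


Step 1: E_pack = Ns * V_cell * Np * C_cell = 14 * 3.351 * 1 * 7.775 = 364.76 Wh
Step 2: t = E_pack / P = 364.76 / 1640.1 = 0.2224 hr

0.2224 hr


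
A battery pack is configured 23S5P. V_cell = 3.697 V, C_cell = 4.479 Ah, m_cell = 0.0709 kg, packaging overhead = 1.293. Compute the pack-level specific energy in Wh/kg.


Step 1: V_pack = 23 * 3.697 = 85.031 V
Step 2: C_pack = 5 * 4.479 = 22.395 Ah
Step 3: E_pack = V_pack * C_pack = 85.031 * 22.395 = 1904.3 Wh
Step 4: m_pack = 23 * 5 * 0.0709 * 1.293 = 10.542 kg
Step 5: ED = E_pack / m_pack = 1904.3 / 10.542 = 180.6 Wh/kg

180.6 Wh/kg


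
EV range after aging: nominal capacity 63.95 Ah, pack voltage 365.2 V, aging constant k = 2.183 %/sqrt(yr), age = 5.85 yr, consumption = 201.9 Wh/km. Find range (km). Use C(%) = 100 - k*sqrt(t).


Step 1: capacity retention = 100 - 2.183 * sqrt(5.85) = 100 - 2.183 * 2.4187 = 94.72%
Step 2: C_now = 63.95 * 94.72/100 = 60.573 Ah
Step 3: E_pack = V * C_now = 365.2 * 60.573 = 22121 Wh
Step 4: range = E_pack / consumption = 22121 / 201.9 = 109.6 km

109.6 km


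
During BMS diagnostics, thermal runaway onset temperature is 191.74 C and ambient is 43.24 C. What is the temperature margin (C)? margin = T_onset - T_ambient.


margin = T_onset - T_ambient = 191.74 - 43.24 = 148.5 C

148.5 C


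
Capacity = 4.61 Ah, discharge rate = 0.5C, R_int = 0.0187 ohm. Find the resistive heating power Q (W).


Step 1: I = C_rate * capacity = 0.5 * 4.61 = 2.305 A
Step 2: Q = I^2 * R = 2.305^2 * 0.0187 = 5.313 * 0.0187 = 0.09935 W

0.09935 W


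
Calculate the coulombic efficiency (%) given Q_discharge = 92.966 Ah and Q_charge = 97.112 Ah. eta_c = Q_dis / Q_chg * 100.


eta_c = Q_dis / Q_chg * 100 = 92.966 / 97.112 * 100 = 95.73%

95.73%


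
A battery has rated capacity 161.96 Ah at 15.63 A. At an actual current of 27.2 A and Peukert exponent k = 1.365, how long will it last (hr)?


Step 1: t_rated = C / I_rated = 161.96 / 15.63 = 10.362 hr
Step 2: ratio = 15.63 / 27.2 = 0.57463
Step 3: ratio^k = 0.57463^1.365 = 0.46942
Step 4: t = t_rated * ratio^k = 10.362 * 0.46942 = 4.864 hr

4.864 hr


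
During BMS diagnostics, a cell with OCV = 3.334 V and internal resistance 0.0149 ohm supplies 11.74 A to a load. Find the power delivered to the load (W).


Step 1: V_terminal = OCV - I*R = 3.334 - 11.74 * 0.0149 = 3.1591 V
Step 2: P_out = V_terminal * I = 3.1591 * 11.74 = 37.09 W

37.09 W


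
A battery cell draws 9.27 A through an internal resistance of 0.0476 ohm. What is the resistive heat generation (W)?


Q = I^2 * R = 9.27^2 * 0.0476 = 4.090 W

4.090 W


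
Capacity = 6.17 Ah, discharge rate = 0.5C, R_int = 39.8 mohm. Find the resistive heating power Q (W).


Convert: R = 39.8 mohm = 0.0398 ohm
Step 1: I = C_rate * capacity = 0.5 * 6.17 = 3.085 A
Step 2: Q = I^2 * R = 3.085^2 * 0.0398 = 9.5172 * 0.0398 = 0.3788 W

0.3788 W


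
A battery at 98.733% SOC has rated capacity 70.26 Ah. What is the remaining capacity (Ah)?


remaining = SOC / 100 * total = 98.733 / 100 * 70.26 = 69.37 Ah

69.37 Ah


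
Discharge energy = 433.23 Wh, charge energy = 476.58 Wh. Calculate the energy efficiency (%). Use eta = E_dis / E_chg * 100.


Round-trip efficiency = 433.23/476.58 * 100% = 90.90%

90.90%


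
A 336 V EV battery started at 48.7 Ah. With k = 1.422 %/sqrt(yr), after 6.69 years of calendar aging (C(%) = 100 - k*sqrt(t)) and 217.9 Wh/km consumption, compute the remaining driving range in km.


Step 1: capacity retention = 100 - 1.422 * sqrt(6.69) = 100 - 1.422 * 2.5865 = 96.322%
Step 2: C_now = 48.7 * 96.322/100 = 46.909 Ah
Step 3: E_pack = V * C_now = 336 * 46.909 = 15761 Wh
Step 4: range = E_pack / consumption = 15761 / 217.9 = 72.33 km

72.33 km


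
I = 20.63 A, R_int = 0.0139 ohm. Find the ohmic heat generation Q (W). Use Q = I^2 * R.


Q = I^2 * R = 20.63^2 * 0.0139 = 5.916 W

5.916 W


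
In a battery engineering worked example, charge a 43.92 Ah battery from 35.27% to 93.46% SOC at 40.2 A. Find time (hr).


delta_Ah = 43.92 * (93.46 - 35.27) / 100 = 25.557 Ah
t = delta_Ah / I = 25.557 / 40.2 = 0.6357 hr

0.6357 hr


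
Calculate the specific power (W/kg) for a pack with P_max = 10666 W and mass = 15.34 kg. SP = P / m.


Specific power = 10666 W / 15.34 kg = 695.3 W/kg

695.3 W/kg


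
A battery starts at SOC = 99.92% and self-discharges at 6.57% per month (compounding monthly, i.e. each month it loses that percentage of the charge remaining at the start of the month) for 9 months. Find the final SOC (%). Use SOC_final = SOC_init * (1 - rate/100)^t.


Monthly retention factor = 1 - 6.57/100 = 0.9343
Over 9 months: factor^9 = 0.54247
SOC_final = 99.92 * 0.54247 = 54.20%

54.20%


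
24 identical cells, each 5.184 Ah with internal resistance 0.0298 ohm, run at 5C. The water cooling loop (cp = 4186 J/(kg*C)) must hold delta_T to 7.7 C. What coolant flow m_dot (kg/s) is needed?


Step 1: I = 5 * 5.184 = 25.92 A
Step 2: Q_cell = I^2 * R = 25.92^2 * 0.0298 = 20.021 W
Step 3: Q_total = 24 * 20.021 = 480.5 W
Step 4: m_dot = Q_total / (cp * dT) = 480.5 / (4186 * 7.7) = 0.01491 kg/s

0.01491 kg/s


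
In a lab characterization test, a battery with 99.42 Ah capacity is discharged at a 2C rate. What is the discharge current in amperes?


I = C_rate * capacity = 2 * 99.42 = 198.84 A

198.84 A


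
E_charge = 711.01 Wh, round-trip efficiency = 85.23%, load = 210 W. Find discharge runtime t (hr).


Step 1: E_discharge = eta/100 * E_charge = 85.23/100 * 711.01 = 605.99 Wh
Step 2: t = E_discharge / P = 605.99 / 210 = 2.886 hr

2.886 hr


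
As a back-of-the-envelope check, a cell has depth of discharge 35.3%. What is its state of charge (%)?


SOC = 100 - DOD = 100 - 35.3 = 64.7%

64.7%


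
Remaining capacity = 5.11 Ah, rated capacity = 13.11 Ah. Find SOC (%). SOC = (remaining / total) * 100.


SOC = (remaining / total) * 100 = (5.11 / 13.11) * 100 = 38.98%

38.98%


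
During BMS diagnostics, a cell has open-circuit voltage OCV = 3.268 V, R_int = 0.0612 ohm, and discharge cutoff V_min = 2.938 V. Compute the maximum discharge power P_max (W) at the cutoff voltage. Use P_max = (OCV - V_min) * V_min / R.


dV = OCV - V_min = 0.33 V (so I_max = dV / R)
P_max = dV * V_min / R = 0.33 * 2.938 / 0.0612 = 15.84 W

15.84 W


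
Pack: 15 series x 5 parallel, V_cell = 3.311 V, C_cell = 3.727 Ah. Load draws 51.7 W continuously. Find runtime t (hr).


Step 1: E_pack = Ns * V_cell * Np * C_cell = 15 * 3.311 * 5 * 3.727 = 925.51 Wh
Step 2: t = E_pack / P = 925.51 / 51.7 = 17.90 hr

17.90 hr


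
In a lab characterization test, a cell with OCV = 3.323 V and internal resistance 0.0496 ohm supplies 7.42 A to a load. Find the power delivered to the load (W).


Step 1: V_terminal = OCV - I*R = 3.323 - 7.42 * 0.0496 = 2.955 V
Step 2: P_out = V_terminal * I = 2.955 * 7.42 = 21.93 W

21.93 W


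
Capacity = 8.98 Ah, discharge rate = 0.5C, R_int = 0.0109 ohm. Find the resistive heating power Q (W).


Step 1: I = C_rate * capacity = 0.5 * 8.98 = 4.49 A
Step 2: Q = I^2 * R = 4.49^2 * 0.0109 = 20.16 * 0.0109 = 0.2197 W

0.2197 W


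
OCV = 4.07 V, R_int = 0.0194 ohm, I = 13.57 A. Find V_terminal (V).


V = OCV - I*R = 4.07 - 13.57 * 0.0194 = 3.807 V

3.807 V


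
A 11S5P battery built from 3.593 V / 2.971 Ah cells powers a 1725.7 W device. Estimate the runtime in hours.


Step 1: E_pack = Ns * V_cell * Np * C_cell = 11 * 3.593 * 5 * 2.971 = 587.11 Wh
Step 2: t = E_pack / P = 587.11 / 1725.7 = 0.3402 hr

0.3402 hr


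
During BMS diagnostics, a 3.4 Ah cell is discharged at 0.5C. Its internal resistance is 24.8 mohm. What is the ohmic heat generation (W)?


Convert: R = 24.8 mohm = 0.0248 ohm
Step 1: I = C_rate * capacity = 0.5 * 3.4 = 1.7 A
Step 2: Q = I^2 * R = 1.7^2 * 0.0248 = 2.89 * 0.0248 = 0.07167 W

0.07167 W


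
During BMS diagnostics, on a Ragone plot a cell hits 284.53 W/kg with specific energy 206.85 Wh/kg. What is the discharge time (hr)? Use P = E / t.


t = E / P = 206.85 / 284.53 = 0.7270 hr

0.7270 hr


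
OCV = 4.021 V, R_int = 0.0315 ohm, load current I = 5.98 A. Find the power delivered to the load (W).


Step 1: V_terminal = OCV - I*R = 4.021 - 5.98 * 0.0315 = 3.8326 V
Step 2: P_out = V_terminal * I = 3.8326 * 5.98 = 22.92 W

22.92 W


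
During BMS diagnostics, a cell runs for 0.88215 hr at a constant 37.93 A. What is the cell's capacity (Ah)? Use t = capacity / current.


C = I * t = 37.93 * 0.88215 = 33.46 Ah

33.46 Ah


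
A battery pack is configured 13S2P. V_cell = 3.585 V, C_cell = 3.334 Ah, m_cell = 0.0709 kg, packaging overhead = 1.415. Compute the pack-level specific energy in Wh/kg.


Step 1: V_pack = 13 * 3.585 = 46.605 V
Step 2: C_pack = 2 * 3.334 = 6.668 Ah
Step 3: E_pack = V_pack * C_pack = 46.605 * 6.668 = 310.76 Wh
Step 4: m_pack = 13 * 2 * 0.0709 * 1.415 = 2.6084 kg
Step 5: ED = E_pack / m_pack = 310.76 / 2.6084 = 119.1 Wh/kg

119.1 Wh/kg


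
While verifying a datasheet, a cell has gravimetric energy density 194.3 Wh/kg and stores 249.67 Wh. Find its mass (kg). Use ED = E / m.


m = E / ED = 249.67 / 194.3 = 1.285 kg

1.285 kg


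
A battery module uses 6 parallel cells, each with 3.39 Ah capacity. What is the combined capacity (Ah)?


Parallel capacities add: 6 * 3.39 Ah = 20.34 Ah

20.34 Ah


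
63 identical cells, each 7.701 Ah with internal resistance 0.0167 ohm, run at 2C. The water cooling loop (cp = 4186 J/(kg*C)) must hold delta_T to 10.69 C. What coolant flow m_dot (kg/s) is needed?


Step 1: I = 2 * 7.701 = 15.402 A
Step 2: Q_cell = I^2 * R = 15.402^2 * 0.0167 = 3.9616 W
Step 3: Q_total = 63 * 3.9616 = 249.58 W
Step 4: m_dot = Q_total / (cp * dT) = 249.58 / (4186 * 10.69) = 0.005577 kg/s

0.005577 kg/s


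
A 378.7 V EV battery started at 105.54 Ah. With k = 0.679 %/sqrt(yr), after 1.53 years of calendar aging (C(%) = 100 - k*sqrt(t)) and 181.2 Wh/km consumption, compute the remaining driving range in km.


Step 1: capacity retention = 100 - 0.679 * sqrt(1.53) = 100 - 0.679 * 1.2369 = 99.16%
Step 2: C_now = 105.54 * 99.16/100 = 104.65 Ah
Step 3: E_pack = V * C_now = 378.7 * 104.65 = 39631 Wh
Step 4: range = E_pack / consumption = 39631 / 181.2 = 218.7 km

218.7 km


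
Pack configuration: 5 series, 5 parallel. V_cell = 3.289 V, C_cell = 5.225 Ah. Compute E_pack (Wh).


V_pack = 5 * 3.289 = 16.445 V
C_pack = 5 * 5.225 = 26.125 Ah
E = V_pack * C_pack = 16.445 * 26.125 = 429.6 Wh

429.6 Wh


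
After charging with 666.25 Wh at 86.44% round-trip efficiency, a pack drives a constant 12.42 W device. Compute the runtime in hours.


Step 1: E_discharge = eta/100 * E_charge = 86.44/100 * 666.25 = 575.91 Wh
Step 2: t = E_discharge / P = 575.91 / 12.42 = 46.37 hr

46.37 hr
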